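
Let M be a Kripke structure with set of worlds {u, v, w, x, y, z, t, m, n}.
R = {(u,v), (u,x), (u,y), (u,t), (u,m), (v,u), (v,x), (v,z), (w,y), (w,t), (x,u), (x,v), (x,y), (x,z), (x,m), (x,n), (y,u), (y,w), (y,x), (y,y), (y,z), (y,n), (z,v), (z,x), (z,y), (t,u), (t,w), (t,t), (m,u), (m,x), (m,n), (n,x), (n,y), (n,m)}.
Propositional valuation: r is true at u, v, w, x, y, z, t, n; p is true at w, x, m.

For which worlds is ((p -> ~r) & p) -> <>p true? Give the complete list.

u, v, w, x, y, z, t, m, n

Let φ = ((p -> ~r) & p) -> <>p. Evaluate φ at each world:
  u (successors {v, x, y, t, m}): φ is true.
  v (successors {u, x, z}): φ is true.
  w (successors {y, t}): φ is true.
  x (successors {u, v, y, z, m, n}): φ is true.
  y (successors {u, w, x, y, z, n}): φ is true.
  z (successors {v, x, y}): φ is true.
  t (successors {u, w, t}): φ is true.
  m (successors {u, x, n}): φ is true.
  n (successors {x, y, m}): φ is true.
For instance, at y:
  At y: (p -> ~r) & p is false, <>p is true, so ((p -> ~r) & p) -> <>p is true.
    At y: <>p requires p at some successor in {u, w, x, y, z, n}.
      p holds at w, so <>p is true at y.
Satisfying worlds: {u, v, w, x, y, z, t, m, n}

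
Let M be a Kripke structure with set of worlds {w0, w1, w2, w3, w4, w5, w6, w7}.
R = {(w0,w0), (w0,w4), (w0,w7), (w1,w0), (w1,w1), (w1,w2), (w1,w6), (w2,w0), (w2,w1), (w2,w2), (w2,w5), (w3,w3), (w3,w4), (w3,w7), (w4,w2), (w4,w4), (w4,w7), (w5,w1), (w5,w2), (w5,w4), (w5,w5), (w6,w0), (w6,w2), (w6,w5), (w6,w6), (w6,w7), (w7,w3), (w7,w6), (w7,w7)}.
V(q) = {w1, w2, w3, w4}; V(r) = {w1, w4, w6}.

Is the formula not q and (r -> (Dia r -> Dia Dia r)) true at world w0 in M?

Recall that Dia ψ holds at a world iff ψ holds at some accessible world.
At w0: not q is true, r -> (Dia r -> Dia Dia r) is true, so not q and (r -> (Dia r -> Dia Dia r)) is true.
  At w0: r is false, Dia r -> Dia Dia r is true, so r -> (Dia r -> Dia Dia r) is true.
    At w0: Dia r is true, Dia Dia r is true, so Dia r -> Dia Dia r is true.
      At w0: Dia r requires r at some successor in {w0, w4, w7}.
        r holds at w4, so Dia r is true at w0.
      At w0: Dia Dia r requires Dia r at some successor in {w0, w4, w7}.
        Dia r holds at w0, so Dia Dia r is true at w0.

Yes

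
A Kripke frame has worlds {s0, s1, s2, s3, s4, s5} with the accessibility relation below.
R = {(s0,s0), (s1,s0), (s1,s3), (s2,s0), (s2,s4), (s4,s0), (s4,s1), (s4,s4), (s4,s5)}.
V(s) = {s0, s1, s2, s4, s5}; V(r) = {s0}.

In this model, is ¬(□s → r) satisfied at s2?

Yes

Recall that □ψ holds at a world iff ψ holds at every accessible world, and ◇ψ holds iff ψ holds at some accessible world.
At s2: □s → r is false, so ¬(□s → r) is true.
  At s2: □s is true, r is false, so □s → r is false.
    At s2: □s requires s at every successor {s0, s4}.
      At s0: s is true.
      At s4: s is true.
    So □s is true at s2.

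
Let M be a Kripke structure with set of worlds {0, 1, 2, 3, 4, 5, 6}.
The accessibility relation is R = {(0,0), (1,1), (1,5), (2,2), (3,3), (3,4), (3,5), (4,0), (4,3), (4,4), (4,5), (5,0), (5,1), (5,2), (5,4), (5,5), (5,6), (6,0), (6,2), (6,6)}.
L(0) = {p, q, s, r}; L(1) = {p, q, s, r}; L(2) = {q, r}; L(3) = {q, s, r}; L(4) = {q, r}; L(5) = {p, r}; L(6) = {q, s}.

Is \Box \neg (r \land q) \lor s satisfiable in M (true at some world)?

Recall that \Box ψ holds at a world iff ψ holds at every accessible world, and \Diamond ψ holds iff ψ holds at some accessible world.
Let φ = \Box \neg (r \land q) \lor s. Evaluate φ at each world:
  0 (successors {0}): φ is true.
  1 (successors {1, 5}): φ is true.
  2 (successors {2}): φ is false.
  3 (successors {3, 4, 5}): φ is true.
  4 (successors {0, 3, 4, 5}): φ is false.
  5 (successors {0, 1, 2, 4, 5, 6}): φ is false.
  6 (successors {0, 2, 6}): φ is true.
Detail at 0 (witness):
  At 0: \Box \neg (r \land q) is false, s is true, so \Box \neg (r \land q) \lor s is true.
    At 0: \Box \neg (r \land q) requires \neg (r \land q) at every successor {0}.
      \neg (r \land q) fails at 0, so \Box \neg (r \land q) is false at 0.

Yes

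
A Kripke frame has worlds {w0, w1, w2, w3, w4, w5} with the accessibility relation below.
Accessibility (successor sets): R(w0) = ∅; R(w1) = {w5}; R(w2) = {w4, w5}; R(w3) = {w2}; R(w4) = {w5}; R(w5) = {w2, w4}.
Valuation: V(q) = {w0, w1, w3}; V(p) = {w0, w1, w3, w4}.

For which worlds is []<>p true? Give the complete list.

Recall that []ψ holds at a world iff ψ holds at every accessible world, and <>ψ holds iff ψ holds at some accessible world.
Let φ = []<>p. Evaluate φ at each world:
  w0 (successors ∅): φ is true.
  w1 (successors {w5}): φ is true.
  w2 (successors {w4, w5}): φ is false.
  w3 (successors {w2}): φ is true.
  w4 (successors {w5}): φ is true.
  w5 (successors {w2, w4}): φ is false.
For instance, at w2:
  At w2: []<>p requires <>p at every successor {w4, w5}.
    <>p fails at w4, so []<>p is false at w2.
      At w4: <>p requires p at some successor in {w5}.
        At w5: p is false.
      So <>p is false at w4.
Satisfying worlds: {w0, w1, w3, w4}

w0, w1, w3, w4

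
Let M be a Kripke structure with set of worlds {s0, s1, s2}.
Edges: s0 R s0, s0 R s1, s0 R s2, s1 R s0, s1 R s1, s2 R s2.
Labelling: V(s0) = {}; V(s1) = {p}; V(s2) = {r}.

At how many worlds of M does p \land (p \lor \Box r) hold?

1

Let φ = p \land (p \lor \Box r). Evaluate φ at each world:
  s0 (successors {s0, s1, s2}): φ is false.
  s1 (successors {s0, s1}): φ is true.
  s2 (successors {s2}): φ is false.
For instance, at s2:
  At s2: p is false, p \lor \Box r is true, so p \land (p \lor \Box r) is false.
    At s2: p is false, \Box r is true, so p \lor \Box r is true.
      At s2: \Box r requires r at every successor {s2}.
        At s2: r is true.
      So \Box r is true at s2.
Satisfying worlds: {s1}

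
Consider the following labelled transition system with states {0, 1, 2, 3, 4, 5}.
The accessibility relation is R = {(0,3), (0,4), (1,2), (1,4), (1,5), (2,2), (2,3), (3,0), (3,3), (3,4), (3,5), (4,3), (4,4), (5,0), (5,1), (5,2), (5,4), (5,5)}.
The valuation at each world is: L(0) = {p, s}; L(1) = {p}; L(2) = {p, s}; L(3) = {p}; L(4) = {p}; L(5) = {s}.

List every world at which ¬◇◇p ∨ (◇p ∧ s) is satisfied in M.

0, 2, 5

Let φ = ¬◇◇p ∨ (◇p ∧ s). Evaluate φ at each world:
  0 (successors {3, 4}): φ is true.
  1 (successors {2, 4, 5}): φ is false.
  2 (successors {2, 3}): φ is true.
  3 (successors {0, 3, 4, 5}): φ is false.
  4 (successors {3, 4}): φ is false.
  5 (successors {0, 1, 2, 4, 5}): φ is true.
For instance, at 0:
  At 0: ¬◇◇p is false, ◇p ∧ s is true, so ¬◇◇p ∨ (◇p ∧ s) is true.
    At 0: ◇◇p is true, so ¬◇◇p is false.
      At 0: ◇◇p requires ◇p at some successor in {3, 4}.
        ◇p holds at 3, so ◇◇p is true at 0.
    At 0: ◇p is true, s is true, so ◇p ∧ s is true.
      At 0: ◇p requires p at some successor in {3, 4}.
        p holds at 3, so ◇p is true at 0.
Satisfying worlds: {0, 2, 5}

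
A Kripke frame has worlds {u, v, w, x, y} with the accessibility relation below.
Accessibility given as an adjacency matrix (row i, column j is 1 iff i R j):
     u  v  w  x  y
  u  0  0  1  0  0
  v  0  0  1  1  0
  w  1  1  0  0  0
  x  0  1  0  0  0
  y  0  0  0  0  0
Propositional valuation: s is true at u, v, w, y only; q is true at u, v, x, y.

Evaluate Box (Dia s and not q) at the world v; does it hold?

Recall that Box ψ holds at a world iff ψ holds at every accessible world, and Dia ψ holds iff ψ holds at some accessible world.
At v: Box (Dia s and not q) requires Dia s and not q at every successor {w, x}.
  Dia s and not q fails at x, so Box (Dia s and not q) is false at v.
    At x: Dia s is true, not q is false, so Dia s and not q is false.
      At x: Dia s requires s at some successor in {v}.
        s holds at v, so Dia s is true at x.

No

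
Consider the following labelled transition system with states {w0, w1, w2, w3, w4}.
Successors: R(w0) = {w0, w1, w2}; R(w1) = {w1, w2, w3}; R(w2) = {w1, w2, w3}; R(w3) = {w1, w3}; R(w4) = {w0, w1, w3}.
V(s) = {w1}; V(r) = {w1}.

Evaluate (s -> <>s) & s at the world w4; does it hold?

No

At w4: s -> <>s is true, s is false, so (s -> <>s) & s is false.
  At w4: s is false, <>s is true, so s -> <>s is true.
    At w4: <>s requires s at some successor in {w0, w1, w3}.
      s holds at w1, so <>s is true at w4.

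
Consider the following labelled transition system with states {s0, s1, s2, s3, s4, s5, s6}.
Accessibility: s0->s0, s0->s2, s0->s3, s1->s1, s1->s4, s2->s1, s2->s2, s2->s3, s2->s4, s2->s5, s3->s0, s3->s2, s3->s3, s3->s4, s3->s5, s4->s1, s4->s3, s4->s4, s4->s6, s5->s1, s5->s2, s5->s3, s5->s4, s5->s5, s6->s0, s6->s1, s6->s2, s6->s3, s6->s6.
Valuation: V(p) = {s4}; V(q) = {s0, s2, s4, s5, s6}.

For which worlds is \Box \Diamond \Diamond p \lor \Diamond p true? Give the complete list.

Recall that \Box ψ holds at a world iff ψ holds at every accessible world, and \Diamond ψ holds iff ψ holds at some accessible world.
Let φ = \Box \Diamond \Diamond p \lor \Diamond p. Evaluate φ at each world:
  s0 (successors {s0, s2, s3}): φ is true.
  s1 (successors {s1, s4}): φ is true.
  s2 (successors {s1, s2, s3, s4, s5}): φ is true.
  s3 (successors {s0, s2, s3, s4, s5}): φ is true.
  s4 (successors {s1, s3, s4, s6}): φ is true.
  s5 (successors {s1, s2, s3, s4, s5}): φ is true.
  s6 (successors {s0, s1, s2, s3, s6}): φ is true.
For instance, at s1:
  At s1: \Box \Diamond \Diamond p is true, \Diamond p is true, so \Box \Diamond \Diamond p \lor \Diamond p is true.
    At s1: \Box \Diamond \Diamond p requires \Diamond \Diamond p at every successor {s1, s4}.
      At s1: \Diamond \Diamond p is true.
      At s4: \Diamond \Diamond p is true.
    So \Box \Diamond \Diamond p is true at s1.
    At s1: \Diamond p requires p at some successor in {s1, s4}.
      p holds at s4, so \Diamond p is true at s1.
Satisfying worlds: {s0, s1, s2, s3, s4, s5, s6}

s0, s1, s2, s3, s4, s5, s6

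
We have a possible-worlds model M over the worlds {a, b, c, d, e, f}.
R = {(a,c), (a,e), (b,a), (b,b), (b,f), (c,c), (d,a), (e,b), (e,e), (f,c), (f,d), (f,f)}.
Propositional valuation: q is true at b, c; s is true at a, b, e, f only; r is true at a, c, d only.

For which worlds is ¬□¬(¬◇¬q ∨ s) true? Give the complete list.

Let φ = ¬□¬(¬◇¬q ∨ s). Evaluate φ at each world:
  a (successors {c, e}): φ is true.
  b (successors {a, b, f}): φ is true.
  c (successors {c}): φ is true.
  d (successors {a}): φ is true.
  e (successors {b, e}): φ is true.
  f (successors {c, d, f}): φ is true.
For instance, at a:
  At a: □¬(¬◇¬q ∨ s) is false, so ¬□¬(¬◇¬q ∨ s) is true.
    At a: □¬(¬◇¬q ∨ s) requires ¬(¬◇¬q ∨ s) at every successor {c, e}.
      ¬(¬◇¬q ∨ s) fails at c, so □¬(¬◇¬q ∨ s) is false at a.
Satisfying worlds: {a, b, c, d, e, f}

a, b, c, d, e, f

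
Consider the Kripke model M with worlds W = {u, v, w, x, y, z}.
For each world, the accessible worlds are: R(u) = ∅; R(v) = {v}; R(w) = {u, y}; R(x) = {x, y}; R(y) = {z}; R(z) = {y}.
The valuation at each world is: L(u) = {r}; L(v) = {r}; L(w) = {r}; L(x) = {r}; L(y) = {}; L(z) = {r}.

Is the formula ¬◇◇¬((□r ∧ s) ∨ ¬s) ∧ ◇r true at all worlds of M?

No

Recall that □ψ holds at a world iff ψ holds at every accessible world, and ◇ψ holds iff ψ holds at some accessible world.
Let φ = ¬◇◇¬((□r ∧ s) ∨ ¬s) ∧ ◇r. Evaluate φ at each world:
  u (successors ∅): φ is false.
  v (successors {v}): φ is true.
  w (successors {u, y}): φ is true.
  x (successors {x, y}): φ is true.
  y (successors {z}): φ is true.
  z (successors {y}): φ is false.
Detail at u (counterexample):
  At u: ¬◇◇¬((□r ∧ s) ∨ ¬s) is true, ◇r is false, so ¬◇◇¬((□r ∧ s) ∨ ¬s) ∧ ◇r is false.
    At u: ◇◇¬((□r ∧ s) ∨ ¬s) is false, so ¬◇◇¬((□r ∧ s) ∨ ¬s) is true.
      At u: no accessible worlds, so ◇◇¬((□r ∧ s) ∨ ¬s) is false.
    At u: no accessible worlds, so ◇r is false.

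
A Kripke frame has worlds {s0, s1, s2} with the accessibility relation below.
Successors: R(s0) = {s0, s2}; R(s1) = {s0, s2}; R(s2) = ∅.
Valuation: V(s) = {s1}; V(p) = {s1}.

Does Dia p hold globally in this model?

No

Let φ = Dia p. Evaluate φ at each world:
  s0 (successors {s0, s2}): φ is false.
  s1 (successors {s0, s2}): φ is false.
  s2 (successors ∅): φ is false.
Detail at s0 (counterexample):
  At s0: Dia p requires p at some successor in {s0, s2}.
    At s0: p is false.
    At s2: p is false.
  So Dia p is false at s0.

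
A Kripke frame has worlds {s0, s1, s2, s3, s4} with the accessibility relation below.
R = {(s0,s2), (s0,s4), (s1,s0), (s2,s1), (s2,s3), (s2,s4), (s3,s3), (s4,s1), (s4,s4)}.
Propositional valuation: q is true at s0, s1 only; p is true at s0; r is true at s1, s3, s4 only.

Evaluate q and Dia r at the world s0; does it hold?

At s0: q is true, Dia r is true, so q and Dia r is true.
  At s0: Dia r requires r at some successor in {s2, s4}.
    r holds at s4, so Dia r is true at s0.

Yes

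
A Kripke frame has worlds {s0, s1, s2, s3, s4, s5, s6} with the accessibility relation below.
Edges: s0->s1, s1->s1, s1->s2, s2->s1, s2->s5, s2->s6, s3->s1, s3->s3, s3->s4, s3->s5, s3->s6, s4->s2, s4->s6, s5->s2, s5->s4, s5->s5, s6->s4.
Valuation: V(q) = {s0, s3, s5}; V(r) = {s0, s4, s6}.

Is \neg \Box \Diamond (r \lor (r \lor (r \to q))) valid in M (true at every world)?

Let φ = \neg \Box \Diamond (r \lor (r \lor (r \to q))). Evaluate φ at each world:
  s0 (successors {s1}): φ is false.
  s1 (successors {s1, s2}): φ is false.
  s2 (successors {s1, s5, s6}): φ is false.
  s3 (successors {s1, s3, s4, s5, s6}): φ is false.
  s4 (successors {s2, s6}): φ is false.
  s5 (successors {s2, s4, s5}): φ is false.
  s6 (successors {s4}): φ is false.
Detail at s0 (counterexample):
  At s0: \Box \Diamond (r \lor (r \lor (r \to q))) is true, so \neg \Box \Diamond (r \lor (r \lor (r \to q))) is false.
    At s0: \Box \Diamond (r \lor (r \lor (r \to q))) requires \Diamond (r \lor (r \lor (r \to q))) at every successor {s1}.
      At s1: \Diamond (r \lor (r \lor (r \to q))) is true.
    So \Box \Diamond (r \lor (r \lor (r \to q))) is true at s0.

No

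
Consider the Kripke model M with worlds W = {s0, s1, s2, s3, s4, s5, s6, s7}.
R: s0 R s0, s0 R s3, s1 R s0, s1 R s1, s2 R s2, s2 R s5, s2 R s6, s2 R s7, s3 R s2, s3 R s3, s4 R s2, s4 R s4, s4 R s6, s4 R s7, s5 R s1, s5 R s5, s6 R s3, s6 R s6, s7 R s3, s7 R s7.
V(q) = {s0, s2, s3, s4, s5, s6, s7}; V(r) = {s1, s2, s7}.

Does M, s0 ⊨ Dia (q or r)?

Recall that Dia ψ holds at a world iff ψ holds at some accessible world.
At s0: Dia (q or r) requires q or r at some successor in {s0, s3}.
  q or r holds at s0, so Dia (q or r) is true at s0.

Yes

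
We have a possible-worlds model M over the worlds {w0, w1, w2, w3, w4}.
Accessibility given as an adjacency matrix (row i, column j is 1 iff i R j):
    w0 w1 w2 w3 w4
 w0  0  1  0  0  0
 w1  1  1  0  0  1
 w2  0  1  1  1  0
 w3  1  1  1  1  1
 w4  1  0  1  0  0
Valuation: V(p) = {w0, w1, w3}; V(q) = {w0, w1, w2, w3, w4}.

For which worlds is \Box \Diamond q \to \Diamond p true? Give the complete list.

w0, w1, w2, w3, w4

Let φ = \Box \Diamond q \to \Diamond p. Evaluate φ at each world:
  w0 (successors {w1}): φ is true.
  w1 (successors {w0, w1, w4}): φ is true.
  w2 (successors {w1, w2, w3}): φ is true.
  w3 (successors {w0, w1, w2, w3, w4}): φ is true.
  w4 (successors {w0, w2}): φ is true.
For instance, at w4:
  At w4: \Box \Diamond q is true, \Diamond p is true, so \Box \Diamond q \to \Diamond p is true.
    At w4: \Box \Diamond q requires \Diamond q at every successor {w0, w2}.
      At w0: \Diamond q is true.
      At w2: \Diamond q is true.
    So \Box \Diamond q is true at w4.
    At w4: \Diamond p requires p at some successor in {w0, w2}.
      p holds at w0, so \Diamond p is true at w4.
Satisfying worlds: {w0, w1, w2, w3, w4}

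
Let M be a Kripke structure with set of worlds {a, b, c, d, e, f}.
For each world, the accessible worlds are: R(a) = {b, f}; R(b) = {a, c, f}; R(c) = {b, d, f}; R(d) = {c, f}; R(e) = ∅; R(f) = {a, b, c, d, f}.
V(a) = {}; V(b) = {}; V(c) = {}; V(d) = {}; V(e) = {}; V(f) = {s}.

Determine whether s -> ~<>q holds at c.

Yes

At c: s is false, ~<>q is true, so s -> ~<>q is true.
  At c: <>q is false, so ~<>q is true.
    At c: <>q requires q at some successor in {b, d, f}.
      At b: q is false.
      At d: q is false.
      At f: q is false.
    So <>q is false at c.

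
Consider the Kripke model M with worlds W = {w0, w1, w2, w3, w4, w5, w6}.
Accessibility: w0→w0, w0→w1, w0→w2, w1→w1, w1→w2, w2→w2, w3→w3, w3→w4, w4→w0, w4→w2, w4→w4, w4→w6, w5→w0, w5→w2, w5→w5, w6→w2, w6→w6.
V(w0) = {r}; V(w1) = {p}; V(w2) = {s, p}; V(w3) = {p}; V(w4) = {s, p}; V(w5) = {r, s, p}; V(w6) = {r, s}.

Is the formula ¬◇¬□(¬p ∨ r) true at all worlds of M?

No

Let φ = ¬◇¬□(¬p ∨ r). Evaluate φ at each world:
  w0 (successors {w0, w1, w2}): φ is false.
  w1 (successors {w1, w2}): φ is false.
  w2 (successors {w2}): φ is false.
  w3 (successors {w3, w4}): φ is false.
  w4 (successors {w0, w2, w4, w6}): φ is false.
  w5 (successors {w0, w2, w5}): φ is false.
  w6 (successors {w2, w6}): φ is false.
Detail at w0 (counterexample):
  At w0: ◇¬□(¬p ∨ r) is true, so ¬◇¬□(¬p ∨ r) is false.
    At w0: ◇¬□(¬p ∨ r) requires ¬□(¬p ∨ r) at some successor in {w0, w1, w2}.
      ¬□(¬p ∨ r) holds at w0, so ◇¬□(¬p ∨ r) is true at w0.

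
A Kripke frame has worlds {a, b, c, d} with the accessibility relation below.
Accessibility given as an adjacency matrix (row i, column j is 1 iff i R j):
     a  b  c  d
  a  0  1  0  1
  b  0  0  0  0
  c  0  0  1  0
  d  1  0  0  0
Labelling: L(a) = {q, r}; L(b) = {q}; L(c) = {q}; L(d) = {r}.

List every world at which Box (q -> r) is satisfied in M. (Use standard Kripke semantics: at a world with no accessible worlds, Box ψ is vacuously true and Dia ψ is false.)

Let φ = Box (q -> r). Evaluate φ at each world:
  a (successors {b, d}): φ is false.
  b (successors ∅): φ is true.
  c (successors {c}): φ is false.
  d (successors {a}): φ is true.
For instance, at a:
  At a: Box (q -> r) requires q -> r at every successor {b, d}.
    q -> r fails at b, so Box (q -> r) is false at a.
Satisfying worlds: {b, d}

b, d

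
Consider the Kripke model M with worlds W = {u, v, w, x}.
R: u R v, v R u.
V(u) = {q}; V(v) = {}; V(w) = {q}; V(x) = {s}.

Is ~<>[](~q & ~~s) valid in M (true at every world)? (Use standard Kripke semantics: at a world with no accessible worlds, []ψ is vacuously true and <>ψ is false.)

Yes

Recall that []ψ holds at a world iff ψ holds at every accessible world, and <>ψ holds iff ψ holds at some accessible world.
Let φ = ~<>[](~q & ~~s). Evaluate φ at each world:
  u (successors {v}): φ is true.
  v (successors {u}): φ is true.
  w (successors ∅): φ is true.
  x (successors ∅): φ is true.
For instance, at u:
  At u: <>[](~q & ~~s) is false, so ~<>[](~q & ~~s) is true.
    At u: <>[](~q & ~~s) requires [](~q & ~~s) at some successor in {v}.
      At v: [](~q & ~~s) is false.
    So <>[](~q & ~~s) is false at u.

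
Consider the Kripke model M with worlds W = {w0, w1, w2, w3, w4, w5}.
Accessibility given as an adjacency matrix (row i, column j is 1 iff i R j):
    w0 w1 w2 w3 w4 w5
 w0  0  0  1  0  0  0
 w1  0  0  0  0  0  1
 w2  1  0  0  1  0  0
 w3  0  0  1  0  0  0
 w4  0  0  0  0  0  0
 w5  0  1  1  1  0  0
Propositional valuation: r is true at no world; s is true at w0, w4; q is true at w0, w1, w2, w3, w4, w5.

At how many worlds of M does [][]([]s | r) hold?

Let φ = [][]([]s | r). Evaluate φ at each world:
  w0 (successors {w2}): φ is false.
  w1 (successors {w5}): φ is false.
  w2 (successors {w0, w3}): φ is false.
  w3 (successors {w2}): φ is false.
  w4 (successors ∅): φ is true.
  w5 (successors {w1, w2, w3}): φ is false.
For instance, at w0:
  At w0: [][]([]s | r) requires []([]s | r) at every successor {w2}.
    []([]s | r) fails at w2, so [][]([]s | r) is false at w0.
      At w2: []([]s | r) requires []s | r at every successor {w0, w3}.
        []s | r fails at w0, so []([]s | r) is false at w2.
Satisfying worlds: {w4}

1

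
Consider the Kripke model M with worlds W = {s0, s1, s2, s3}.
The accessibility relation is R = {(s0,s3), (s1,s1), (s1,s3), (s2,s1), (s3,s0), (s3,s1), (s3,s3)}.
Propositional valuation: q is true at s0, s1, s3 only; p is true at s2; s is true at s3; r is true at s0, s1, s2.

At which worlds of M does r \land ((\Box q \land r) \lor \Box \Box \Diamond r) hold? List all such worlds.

Recall that \Box ψ holds at a world iff ψ holds at every accessible world, and \Diamond ψ holds iff ψ holds at some accessible world.
Let φ = r \land ((\Box q \land r) \lor \Box \Box \Diamond r). Evaluate φ at each world:
  s0 (successors {s3}): φ is true.
  s1 (successors {s1, s3}): φ is true.
  s2 (successors {s1}): φ is true.
  s3 (successors {s0, s1, s3}): φ is false.
For instance, at s2:
  At s2: r is true, (\Box q \land r) \lor \Box \Box \Diamond r is true, so r \land ((\Box q \land r) \lor \Box \Box \Diamond r) is true.
    At s2: \Box q \land r is true, \Box \Box \Diamond r is true, so (\Box q \land r) \lor \Box \Box \Diamond r is true.
      At s2: \Box q is true, r is true, so \Box q \land r is true.
      At s2: \Box \Box \Diamond r requires \Box \Diamond r at every successor {s1}.
        At s1: \Box \Diamond r is true.
      So \Box \Box \Diamond r is true at s2.
Satisfying worlds: {s0, s1, s2}

s0, s1, s2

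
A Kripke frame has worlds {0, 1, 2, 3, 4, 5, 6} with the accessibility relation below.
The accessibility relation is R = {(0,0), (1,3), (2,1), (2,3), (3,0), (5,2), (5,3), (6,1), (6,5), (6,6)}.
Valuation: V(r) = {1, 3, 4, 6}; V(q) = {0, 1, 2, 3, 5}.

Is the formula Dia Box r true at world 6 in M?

At 6: Dia Box r requires Box r at some successor in {1, 5, 6}.
  Box r holds at 1, so Dia Box r is true at 6.
    At 1: Box r requires r at every successor {3}.
      At 3: r is true.
    So Box r is true at 1.

Yes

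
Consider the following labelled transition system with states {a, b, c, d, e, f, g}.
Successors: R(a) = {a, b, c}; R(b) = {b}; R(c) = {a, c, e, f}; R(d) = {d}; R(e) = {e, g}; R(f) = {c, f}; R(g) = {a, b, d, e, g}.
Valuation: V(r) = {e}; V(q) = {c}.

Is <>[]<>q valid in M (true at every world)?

No

Let φ = <>[]<>q. Evaluate φ at each world:
  a (successors {a, b, c}): φ is false.
  b (successors {b}): φ is false.
  c (successors {a, c, e, f}): φ is true.
  d (successors {d}): φ is false.
  e (successors {e, g}): φ is false.
  f (successors {c, f}): φ is true.
  g (successors {a, b, d, e, g}): φ is false.
Detail at a (counterexample):
  At a: <>[]<>q requires []<>q at some successor in {a, b, c}.
    At a: []<>q is false.
    At b: []<>q is false.
    At c: []<>q is false.
  So <>[]<>q is false at a.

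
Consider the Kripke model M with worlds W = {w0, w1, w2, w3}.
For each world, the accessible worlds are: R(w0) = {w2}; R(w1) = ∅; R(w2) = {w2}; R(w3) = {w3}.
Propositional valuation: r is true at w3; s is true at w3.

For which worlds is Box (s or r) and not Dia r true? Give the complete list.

w1

Let φ = Box (s or r) and not Dia r. Evaluate φ at each world:
  w0 (successors {w2}): φ is false.
  w1 (successors ∅): φ is true.
  w2 (successors {w2}): φ is false.
  w3 (successors {w3}): φ is false.
For instance, at w3:
  At w3: Box (s or r) is true, not Dia r is false, so Box (s or r) and not Dia r is false.
    At w3: Box (s or r) requires s or r at every successor {w3}.
      At w3: s or r is true.
    So Box (s or r) is true at w3.
    At w3: Dia r is true, so not Dia r is false.
      At w3: Dia r requires r at some successor in {w3}.
        r holds at w3, so Dia r is true at w3.
Satisfying worlds: {w1}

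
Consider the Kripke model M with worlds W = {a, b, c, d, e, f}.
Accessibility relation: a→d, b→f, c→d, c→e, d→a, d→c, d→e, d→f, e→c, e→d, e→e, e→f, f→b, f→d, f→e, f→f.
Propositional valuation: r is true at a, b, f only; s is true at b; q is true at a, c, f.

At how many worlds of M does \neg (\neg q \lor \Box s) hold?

Recall that \Box ψ holds at a world iff ψ holds at every accessible world, and \Diamond ψ holds iff ψ holds at some accessible world.
Let φ = \neg (\neg q \lor \Box s). Evaluate φ at each world:
  a (successors {d}): φ is true.
  b (successors {f}): φ is false.
  c (successors {d, e}): φ is true.
  d (successors {a, c, e, f}): φ is false.
  e (successors {c, d, e, f}): φ is false.
  f (successors {b, d, e, f}): φ is true.
For instance, at f:
  At f: \neg q \lor \Box s is false, so \neg (\neg q \lor \Box s) is true.
    At f: \neg q is false, \Box s is false, so \neg q \lor \Box s is false.
      At f: \Box s requires s at every successor {b, d, e, f}.
        s fails at d, so \Box s is false at f.
Satisfying worlds: {a, c, f}

3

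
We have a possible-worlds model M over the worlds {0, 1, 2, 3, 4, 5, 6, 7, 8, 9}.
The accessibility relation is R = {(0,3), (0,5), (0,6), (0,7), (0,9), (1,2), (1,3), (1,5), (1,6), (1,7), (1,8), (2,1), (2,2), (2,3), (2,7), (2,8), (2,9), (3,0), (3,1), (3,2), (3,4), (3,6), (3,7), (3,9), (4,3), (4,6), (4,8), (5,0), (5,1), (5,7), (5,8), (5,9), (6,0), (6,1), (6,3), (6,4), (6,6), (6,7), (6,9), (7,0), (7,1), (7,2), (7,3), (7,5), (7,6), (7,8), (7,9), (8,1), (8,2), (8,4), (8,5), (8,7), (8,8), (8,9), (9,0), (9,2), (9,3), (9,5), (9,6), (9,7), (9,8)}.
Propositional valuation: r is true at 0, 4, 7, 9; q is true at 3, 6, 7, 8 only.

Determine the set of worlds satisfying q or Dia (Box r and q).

3, 6, 7, 8

Recall that Box ψ holds at a world iff ψ holds at every accessible world, and Dia ψ holds iff ψ holds at some accessible world.
Let φ = q or Dia (Box r and q). Evaluate φ at each world:
  0 (successors {3, 5, 6, 7, 9}): φ is false.
  1 (successors {2, 3, 5, 6, 7, 8}): φ is false.
  2 (successors {1, 2, 3, 7, 8, 9}): φ is false.
  3 (successors {0, 1, 2, 4, 6, 7, 9}): φ is true.
  4 (successors {3, 6, 8}): φ is false.
  5 (successors {0, 1, 7, 8, 9}): φ is false.
  6 (successors {0, 1, 3, 4, 6, 7, 9}): φ is true.
  7 (successors {0, 1, 2, 3, 5, 6, 8, 9}): φ is true.
  8 (successors {1, 2, 4, 5, 7, 8, 9}): φ is true.
  9 (successors {0, 2, 3, 5, 6, 7, 8}): φ is false.
For instance, at 3:
  At 3: q is true, Dia (Box r and q) is false, so q or Dia (Box r and q) is true.
    At 3: Dia (Box r and q) requires Box r and q at some successor in {0, 1, 2, 4, 6, 7, 9}.
      At 0: Box r and q is false.
      At 1: Box r and q is false.
      At 2: Box r and q is false.
      At 4: Box r and q is false.
      At 6: Box r and q is false.
      At 7: Box r and q is false.
      At 9: Box r and q is false.
    So Dia (Box r and q) is false at 3.
Satisfying worlds: {3, 6, 7, 8}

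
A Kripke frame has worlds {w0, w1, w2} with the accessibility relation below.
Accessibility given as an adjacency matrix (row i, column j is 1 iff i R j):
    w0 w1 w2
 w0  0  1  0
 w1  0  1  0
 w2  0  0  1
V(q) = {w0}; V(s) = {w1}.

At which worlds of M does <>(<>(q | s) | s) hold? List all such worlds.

w0, w1

Recall that <>ψ holds at a world iff ψ holds at some accessible world.
Let φ = <>(<>(q | s) | s). Evaluate φ at each world:
  w0 (successors {w1}): φ is true.
  w1 (successors {w1}): φ is true.
  w2 (successors {w2}): φ is false.
For instance, at w2:
  At w2: <>(<>(q | s) | s) requires <>(q | s) | s at some successor in {w2}.
    At w2: <>(q | s) | s is false.
  So <>(<>(q | s) | s) is false at w2.
Satisfying worlds: {w0, w1}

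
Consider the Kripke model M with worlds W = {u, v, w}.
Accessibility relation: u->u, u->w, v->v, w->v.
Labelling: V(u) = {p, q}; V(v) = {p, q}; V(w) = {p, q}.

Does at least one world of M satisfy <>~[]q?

Let φ = <>~[]q. Evaluate φ at each world:
  u (successors {u, w}): φ is false.
  v (successors {v}): φ is false.
  w (successors {v}): φ is false.
For instance, at v:
  At v: <>~[]q requires ~[]q at some successor in {v}.
    At v: ~[]q is false.
  So <>~[]q is false at v.

No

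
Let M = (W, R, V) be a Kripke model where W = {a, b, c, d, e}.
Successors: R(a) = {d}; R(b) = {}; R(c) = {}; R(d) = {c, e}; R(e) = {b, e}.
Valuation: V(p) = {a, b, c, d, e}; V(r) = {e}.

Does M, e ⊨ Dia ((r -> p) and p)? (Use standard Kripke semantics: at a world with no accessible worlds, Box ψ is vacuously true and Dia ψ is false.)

At e: Dia ((r -> p) and p) requires (r -> p) and p at some successor in {b, e}.
  (r -> p) and p holds at b, so Dia ((r -> p) and p) is true at e.

Yes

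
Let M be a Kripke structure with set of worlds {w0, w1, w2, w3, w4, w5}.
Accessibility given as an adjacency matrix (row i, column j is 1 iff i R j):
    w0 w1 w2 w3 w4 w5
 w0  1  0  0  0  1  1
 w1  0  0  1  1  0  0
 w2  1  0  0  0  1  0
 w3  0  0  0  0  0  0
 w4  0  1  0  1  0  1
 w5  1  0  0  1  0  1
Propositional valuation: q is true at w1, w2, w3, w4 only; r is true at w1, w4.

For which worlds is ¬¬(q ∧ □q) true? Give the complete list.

Recall that □ψ holds at a world iff ψ holds at every accessible world, and ◇ψ holds iff ψ holds at some accessible world.
Let φ = ¬¬(q ∧ □q). Evaluate φ at each world:
  w0 (successors {w0, w4, w5}): φ is false.
  w1 (successors {w2, w3}): φ is true.
  w2 (successors {w0, w4}): φ is false.
  w3 (successors ∅): φ is true.
  w4 (successors {w1, w3, w5}): φ is false.
  w5 (successors {w0, w3, w5}): φ is false.
For instance, at w0:
  At w0: ¬(q ∧ □q) is true, so ¬¬(q ∧ □q) is false.
    At w0: q ∧ □q is false, so ¬(q ∧ □q) is true.
      At w0: q is false, □q is false, so q ∧ □q is false.
Satisfying worlds: {w1, w3}

w1, w3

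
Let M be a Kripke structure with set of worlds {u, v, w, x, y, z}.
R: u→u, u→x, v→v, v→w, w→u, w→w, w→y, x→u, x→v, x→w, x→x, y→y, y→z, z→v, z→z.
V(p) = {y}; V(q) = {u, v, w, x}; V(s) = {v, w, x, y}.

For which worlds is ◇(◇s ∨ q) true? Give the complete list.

u, v, w, x, y, z

Let φ = ◇(◇s ∨ q). Evaluate φ at each world:
  u (successors {u, x}): φ is true.
  v (successors {v, w}): φ is true.
  w (successors {u, w, y}): φ is true.
  x (successors {u, v, w, x}): φ is true.
  y (successors {y, z}): φ is true.
  z (successors {v, z}): φ is true.
For instance, at x:
  At x: ◇(◇s ∨ q) requires ◇s ∨ q at some successor in {u, v, w, x}.
    ◇s ∨ q holds at u, so ◇(◇s ∨ q) is true at x.
      At u: ◇s is true, q is true, so ◇s ∨ q is true.
Satisfying worlds: {u, v, w, x, y, z}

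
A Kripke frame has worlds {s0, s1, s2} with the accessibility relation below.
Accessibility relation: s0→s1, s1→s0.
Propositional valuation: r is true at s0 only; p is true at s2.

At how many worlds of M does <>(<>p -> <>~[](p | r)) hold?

Let φ = <>(<>p -> <>~[](p | r)). Evaluate φ at each world:
  s0 (successors {s1}): φ is true.
  s1 (successors {s0}): φ is true.
  s2 (successors ∅): φ is false.
For instance, at s1:
  At s1: <>(<>p -> <>~[](p | r)) requires <>p -> <>~[](p | r) at some successor in {s0}.
    <>p -> <>~[](p | r) holds at s0, so <>(<>p -> <>~[](p | r)) is true at s1.
      At s0: <>p is false, <>~[](p | r) is false, so <>p -> <>~[](p | r) is true.
Satisfying worlds: {s0, s1}

2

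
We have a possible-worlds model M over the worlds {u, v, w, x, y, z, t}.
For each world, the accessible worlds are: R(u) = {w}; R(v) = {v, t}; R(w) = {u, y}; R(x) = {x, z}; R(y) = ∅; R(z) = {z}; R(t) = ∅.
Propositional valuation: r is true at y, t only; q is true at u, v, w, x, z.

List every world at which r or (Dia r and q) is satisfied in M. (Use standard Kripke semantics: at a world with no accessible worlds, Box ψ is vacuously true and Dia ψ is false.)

v, w, y, t

Let φ = r or (Dia r and q). Evaluate φ at each world:
  u (successors {w}): φ is false.
  v (successors {v, t}): φ is true.
  w (successors {u, y}): φ is true.
  x (successors {x, z}): φ is false.
  y (successors ∅): φ is true.
  z (successors {z}): φ is false.
  t (successors ∅): φ is true.
For instance, at z:
  At z: r is false, Dia r and q is false, so r or (Dia r and q) is false.
    At z: Dia r is false, q is true, so Dia r and q is false.
      At z: Dia r requires r at some successor in {z}.
        At z: r is false.
      So Dia r is false at z.
Satisfying worlds: {v, w, y, t}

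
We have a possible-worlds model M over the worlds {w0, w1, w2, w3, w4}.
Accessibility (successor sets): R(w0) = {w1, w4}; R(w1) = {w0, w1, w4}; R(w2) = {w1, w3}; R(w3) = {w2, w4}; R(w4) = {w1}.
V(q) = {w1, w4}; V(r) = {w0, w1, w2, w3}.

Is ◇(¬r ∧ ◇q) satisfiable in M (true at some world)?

Yes

Recall that ◇ψ holds at a world iff ψ holds at some accessible world.
Let φ = ◇(¬r ∧ ◇q). Evaluate φ at each world:
  w0 (successors {w1, w4}): φ is true.
  w1 (successors {w0, w1, w4}): φ is true.
  w2 (successors {w1, w3}): φ is false.
  w3 (successors {w2, w4}): φ is true.
  w4 (successors {w1}): φ is false.
Detail at w0 (witness):
  At w0: ◇(¬r ∧ ◇q) requires ¬r ∧ ◇q at some successor in {w1, w4}.
    ¬r ∧ ◇q holds at w4, so ◇(¬r ∧ ◇q) is true at w0.
      At w4: ¬r is true, ◇q is true, so ¬r ∧ ◇q is true.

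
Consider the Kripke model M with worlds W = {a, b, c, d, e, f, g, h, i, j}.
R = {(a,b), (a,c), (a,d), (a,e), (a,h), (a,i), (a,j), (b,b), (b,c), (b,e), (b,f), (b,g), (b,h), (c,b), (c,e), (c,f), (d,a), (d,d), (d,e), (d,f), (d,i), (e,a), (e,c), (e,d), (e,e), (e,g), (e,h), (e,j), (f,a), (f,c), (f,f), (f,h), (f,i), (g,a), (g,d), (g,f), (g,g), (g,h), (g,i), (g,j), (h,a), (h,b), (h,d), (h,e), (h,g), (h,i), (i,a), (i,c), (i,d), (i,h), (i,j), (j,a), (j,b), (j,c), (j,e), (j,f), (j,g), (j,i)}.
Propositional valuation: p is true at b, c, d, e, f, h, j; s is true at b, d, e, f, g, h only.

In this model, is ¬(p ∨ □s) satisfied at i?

At i: p ∨ □s is false, so ¬(p ∨ □s) is true.
  At i: p is false, □s is false, so p ∨ □s is false.
    At i: □s requires s at every successor {a, c, d, h, j}.
      s fails at a, so □s is false at i.

Yes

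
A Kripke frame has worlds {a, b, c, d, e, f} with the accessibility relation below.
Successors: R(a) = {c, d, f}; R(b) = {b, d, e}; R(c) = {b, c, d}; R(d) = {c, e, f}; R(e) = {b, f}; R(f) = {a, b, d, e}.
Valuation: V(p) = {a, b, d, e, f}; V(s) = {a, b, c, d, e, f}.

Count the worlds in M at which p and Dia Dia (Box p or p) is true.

Let φ = p and Dia Dia (Box p or p). Evaluate φ at each world:
  a (successors {c, d, f}): φ is true.
  b (successors {b, d, e}): φ is true.
  c (successors {b, c, d}): φ is false.
  d (successors {c, e, f}): φ is true.
  e (successors {b, f}): φ is true.
  f (successors {a, b, d, e}): φ is true.
For instance, at b:
  At b: p is true, Dia Dia (Box p or p) is true, so p and Dia Dia (Box p or p) is true.
    At b: Dia Dia (Box p or p) requires Dia (Box p or p) at some successor in {b, d, e}.
      Dia (Box p or p) holds at b, so Dia Dia (Box p or p) is true at b.
Satisfying worlds: {a, b, d, e, f}

5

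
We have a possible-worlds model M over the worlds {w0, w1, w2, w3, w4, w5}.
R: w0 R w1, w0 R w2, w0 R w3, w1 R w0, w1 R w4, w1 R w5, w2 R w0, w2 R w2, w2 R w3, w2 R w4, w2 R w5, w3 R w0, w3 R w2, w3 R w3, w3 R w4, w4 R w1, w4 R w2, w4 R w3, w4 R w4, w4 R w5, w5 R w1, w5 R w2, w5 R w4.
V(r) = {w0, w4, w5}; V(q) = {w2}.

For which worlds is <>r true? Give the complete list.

w1, w2, w3, w4, w5

Let φ = <>r. Evaluate φ at each world:
  w0 (successors {w1, w2, w3}): φ is false.
  w1 (successors {w0, w4, w5}): φ is true.
  w2 (successors {w0, w2, w3, w4, w5}): φ is true.
  w3 (successors {w0, w2, w3, w4}): φ is true.
  w4 (successors {w1, w2, w3, w4, w5}): φ is true.
  w5 (successors {w1, w2, w4}): φ is true.
For instance, at w2:
  At w2: <>r requires r at some successor in {w0, w2, w3, w4, w5}.
    r holds at w0, so <>r is true at w2.
Satisfying worlds: {w1, w2, w3, w4, w5}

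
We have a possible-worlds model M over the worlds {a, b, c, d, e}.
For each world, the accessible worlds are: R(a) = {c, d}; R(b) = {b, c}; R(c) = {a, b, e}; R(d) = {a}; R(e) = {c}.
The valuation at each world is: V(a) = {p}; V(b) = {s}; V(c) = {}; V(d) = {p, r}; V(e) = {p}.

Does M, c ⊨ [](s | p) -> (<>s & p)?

At c: [](s | p) is true, <>s & p is false, so [](s | p) -> (<>s & p) is false.
  At c: [](s | p) requires s | p at every successor {a, b, e}.
    At a: s | p is true.
    At b: s | p is true.
    At e: s | p is true.
  So [](s | p) is true at c.
  At c: <>s is true, p is false, so <>s & p is false.
    At c: <>s requires s at some successor in {a, b, e}.
      s holds at b, so <>s is true at c.

No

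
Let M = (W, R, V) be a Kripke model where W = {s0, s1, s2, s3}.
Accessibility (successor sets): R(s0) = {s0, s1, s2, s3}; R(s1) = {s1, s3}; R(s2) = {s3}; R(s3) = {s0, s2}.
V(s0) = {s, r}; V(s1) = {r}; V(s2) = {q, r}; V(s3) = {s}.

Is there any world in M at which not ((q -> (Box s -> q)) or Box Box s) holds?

Let φ = not ((q -> (Box s -> q)) or Box Box s). Evaluate φ at each world:
  s0 (successors {s0, s1, s2, s3}): φ is false.
  s1 (successors {s1, s3}): φ is false.
  s2 (successors {s3}): φ is false.
  s3 (successors {s0, s2}): φ is false.
For instance, at s0:
  At s0: (q -> (Box s -> q)) or Box Box s is true, so not ((q -> (Box s -> q)) or Box Box s) is false.
    At s0: q -> (Box s -> q) is true, Box Box s is false, so (q -> (Box s -> q)) or Box Box s is true.
      At s0: q is false, Box s -> q is true, so q -> (Box s -> q) is true.
      At s0: Box Box s requires Box s at every successor {s0, s1, s2, s3}.
        Box s fails at s0, so Box Box s is false at s0.

No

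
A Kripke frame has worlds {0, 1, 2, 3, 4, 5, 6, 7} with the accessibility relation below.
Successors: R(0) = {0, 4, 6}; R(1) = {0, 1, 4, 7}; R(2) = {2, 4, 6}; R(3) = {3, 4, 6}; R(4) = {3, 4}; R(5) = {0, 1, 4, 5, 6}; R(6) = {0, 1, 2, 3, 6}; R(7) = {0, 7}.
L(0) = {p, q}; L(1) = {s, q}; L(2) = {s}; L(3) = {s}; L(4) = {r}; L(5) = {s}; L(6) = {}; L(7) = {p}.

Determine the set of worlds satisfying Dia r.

Let φ = Dia r. Evaluate φ at each world:
  0 (successors {0, 4, 6}): φ is true.
  1 (successors {0, 1, 4, 7}): φ is true.
  2 (successors {2, 4, 6}): φ is true.
  3 (successors {3, 4, 6}): φ is true.
  4 (successors {3, 4}): φ is true.
  5 (successors {0, 1, 4, 5, 6}): φ is true.
  6 (successors {0, 1, 2, 3, 6}): φ is false.
  7 (successors {0, 7}): φ is false.
For instance, at 2:
  At 2: Dia r requires r at some successor in {2, 4, 6}.
    r holds at 4, so Dia r is true at 2.
Satisfying worlds: {0, 1, 2, 3, 4, 5}

0, 1, 2, 3, 4, 5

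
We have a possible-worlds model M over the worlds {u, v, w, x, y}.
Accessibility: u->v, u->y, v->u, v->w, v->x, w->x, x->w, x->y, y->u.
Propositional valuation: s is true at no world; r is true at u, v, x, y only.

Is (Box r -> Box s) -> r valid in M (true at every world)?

Yes

Recall that Box ψ holds at a world iff ψ holds at every accessible world, and Dia ψ holds iff ψ holds at some accessible world.
Let φ = (Box r -> Box s) -> r. Evaluate φ at each world:
  u (successors {v, y}): φ is true.
  v (successors {u, w, x}): φ is true.
  w (successors {x}): φ is true.
  x (successors {w, y}): φ is true.
  y (successors {u}): φ is true.
For instance, at u:
  At u: Box r -> Box s is false, r is true, so (Box r -> Box s) -> r is true.
    At u: Box r is true, Box s is false, so Box r -> Box s is false.
      At u: Box r requires r at every successor {v, y}.
        At v: r is true.
        At y: r is true.
      So Box r is true at u.
      At u: Box s requires s at every successor {v, y}.
        s fails at v, so Box s is false at u.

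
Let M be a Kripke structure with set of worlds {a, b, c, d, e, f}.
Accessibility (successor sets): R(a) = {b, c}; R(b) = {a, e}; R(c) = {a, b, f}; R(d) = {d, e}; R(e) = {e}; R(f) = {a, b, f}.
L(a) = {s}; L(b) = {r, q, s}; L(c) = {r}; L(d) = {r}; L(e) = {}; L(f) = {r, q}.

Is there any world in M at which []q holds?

No

Let φ = []q. Evaluate φ at each world:
  a (successors {b, c}): φ is false.
  b (successors {a, e}): φ is false.
  c (successors {a, b, f}): φ is false.
  d (successors {d, e}): φ is false.
  e (successors {e}): φ is false.
  f (successors {a, b, f}): φ is false.
For instance, at e:
  At e: []q requires q at every successor {e}.
    q fails at e, so []q is false at e.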